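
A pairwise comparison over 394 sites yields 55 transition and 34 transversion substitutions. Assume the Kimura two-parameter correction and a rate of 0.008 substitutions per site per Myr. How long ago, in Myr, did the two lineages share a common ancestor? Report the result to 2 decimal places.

17.18

P = 55/394 ≈ 0.139594 and Q = 34/394 ≈ 0.086294.
Under the Kimura two-parameter model, d = −½ ln(1 − 2P − Q) − ¼ ln(1 − 2Q).
1 − 2P − Q = 0.634518, giving −½ ln(0.634518) = 0.227445.
1 − 2Q = 0.827412, giving −¼ ln(0.827412) = 0.047363.
d = 0.227445 + 0.047363 = 0.274808.
Under a molecular clock d = 2μt, so t = d/(2μ) = 0.274808 / (2 × 0.008) = 17.18 Myr.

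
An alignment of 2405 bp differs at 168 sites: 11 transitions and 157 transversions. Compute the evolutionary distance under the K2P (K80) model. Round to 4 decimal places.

P = 11/2405 ≈ 0.004574 and Q = 157/2405 ≈ 0.065281.
Under the Kimura two-parameter model, d = −½ ln(1 − 2P − Q) − ¼ ln(1 − 2Q).
1 − 2P − Q = 0.925571, giving −½ ln(0.925571) = 0.038672.
1 − 2Q = 0.869438, giving −¼ ln(0.869438) = 0.034977.
d = 0.038672 + 0.034977 = 0.073649.

0.0736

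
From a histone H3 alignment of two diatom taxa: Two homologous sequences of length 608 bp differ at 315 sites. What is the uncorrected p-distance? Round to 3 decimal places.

0.518

p = 315/608 = 0.518092… ≈ 0.518 (to 3 d.p.).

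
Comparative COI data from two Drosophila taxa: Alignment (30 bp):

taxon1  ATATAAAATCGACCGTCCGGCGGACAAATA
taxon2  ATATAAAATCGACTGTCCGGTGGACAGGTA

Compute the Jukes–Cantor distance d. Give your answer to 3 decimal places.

0.147

The sequences differ at 4 of 30 sites (14, 21, 27, 28), so p = 4/30 ≈ 0.133333.
d = −(3/4) ln(1 − 4p/3) = −0.75 ln(1 − 0.177777) = −0.75 ln(0.822223)
  = −0.75 × (-0.195744) = 0.146808 substitutions/site.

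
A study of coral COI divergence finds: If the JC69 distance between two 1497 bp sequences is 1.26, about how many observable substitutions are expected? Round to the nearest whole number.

913

Invert JC69: p = (3/4)(1 − e^(−4d/3)) = 0.75 × (1 − e^(-1.68)) = 0.75 × (1 − 0.186374) = 0.610220.
Expected differing sites = pL ≈ 0.610220 × 1497 = 913.49934 ≈ 913.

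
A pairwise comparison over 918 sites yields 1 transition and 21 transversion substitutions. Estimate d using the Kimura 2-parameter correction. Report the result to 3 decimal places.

P = 1/918 ≈ 0.001089 and Q = 21/918 ≈ 0.022876.
Under the Kimura two-parameter model, d = −½ ln(1 − 2P − Q) − ¼ ln(1 − 2Q).
1 − 2P − Q = 0.974946, giving −½ ln(0.974946) = 0.012687.
1 − 2Q = 0.954248, giving −¼ ln(0.954248) = 0.011708.
d = 0.012687 + 0.011708 = 0.024395.

0.024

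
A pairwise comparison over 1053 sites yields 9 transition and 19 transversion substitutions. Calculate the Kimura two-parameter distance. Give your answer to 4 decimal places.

P = 9/1053 ≈ 0.008547 and Q = 19/1053 ≈ 0.018044.
Under the Kimura two-parameter model, d = −½ ln(1 − 2P − Q) − ¼ ln(1 − 2Q).
1 − 2P − Q = 0.964862, giving −½ ln(0.964862) = 0.017885.
1 − 2Q = 0.963912, giving −¼ ln(0.963912) = 0.009189.
d = 0.017885 + 0.009189 = 0.027074.

0.0271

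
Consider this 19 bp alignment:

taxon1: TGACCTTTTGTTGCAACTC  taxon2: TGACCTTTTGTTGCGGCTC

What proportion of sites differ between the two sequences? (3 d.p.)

The sequences differ at 2 of 19 positions (sites 15, 16).
p = 2/19 = 0.105263… ≈ 0.105 (to 3 d.p.).

0.105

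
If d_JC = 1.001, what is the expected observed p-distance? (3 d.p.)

0.553

p = (3/4)(1 − e^(−4d/3)) = 0.75 × (1 − e^(-1.334667)) = 0.75 × (1 − 0.263246) = 0.552566.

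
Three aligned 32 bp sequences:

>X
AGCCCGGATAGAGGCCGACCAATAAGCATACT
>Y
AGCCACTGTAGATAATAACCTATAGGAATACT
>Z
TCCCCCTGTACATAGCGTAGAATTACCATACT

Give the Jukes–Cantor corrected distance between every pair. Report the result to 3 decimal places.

d(X,Y) = 0.520, d(X,Z) = 0.657, d(Y,Z) = 0.736

X–Y: 12/32 sites differ → p = 0.375, d = −0.75 ln(1 − 0.5) = 0.519860 ≈ 0.520.
X–Z: 14/32 sites differ → p = 0.4375, d = −0.75 ln(1 − 0.583333) = 0.656601 ≈ 0.657.
Y–Z: 15/32 sites differ → p = 0.46875, d = −0.75 ln(1 − 0.625) = 0.735622 ≈ 0.736.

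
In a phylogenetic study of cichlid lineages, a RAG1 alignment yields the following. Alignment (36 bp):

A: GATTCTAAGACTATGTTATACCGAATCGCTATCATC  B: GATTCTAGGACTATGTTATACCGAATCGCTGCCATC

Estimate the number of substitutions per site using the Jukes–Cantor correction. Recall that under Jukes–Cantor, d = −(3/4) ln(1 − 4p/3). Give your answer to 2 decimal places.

0.09

The sequences differ at 3 of 36 sites (8, 31, 32), so p = 3/36 ≈ 0.083333.
d = −(3/4) ln(1 − 4p/3) = −0.75 ln(1 − 0.111111) = −0.75 ln(0.888889)
  = −0.75 × (-0.117783) = 0.088337 substitutions/site.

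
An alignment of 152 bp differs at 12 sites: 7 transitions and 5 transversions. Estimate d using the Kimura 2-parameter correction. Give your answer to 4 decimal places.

P = 7/152 ≈ 0.046053 and Q = 5/152 ≈ 0.032895.
Under the Kimura two-parameter model, d = −½ ln(1 − 2P − Q) − ¼ ln(1 − 2Q).
1 − 2P − Q = 0.874999, giving −½ ln(0.874999) = 0.066766.
1 − 2Q = 0.93421, giving −¼ ln(0.93421) = 0.017014.
d = 0.066766 + 0.017014 = 0.083780.

0.0838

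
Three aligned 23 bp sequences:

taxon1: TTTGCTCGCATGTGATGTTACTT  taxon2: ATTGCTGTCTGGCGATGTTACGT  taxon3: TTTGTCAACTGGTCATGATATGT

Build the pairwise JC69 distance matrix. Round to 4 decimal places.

taxon1–taxon2: 7/23 sites differ → p ≈ 0.304348, d = −0.75 ln(1 − 0.405797) = 0.390401 ≈ 0.3904.
taxon1–taxon3: 10/23 sites differ → p ≈ 0.434783, d = −0.75 ln(1 − 0.579711) = 0.650110 ≈ 0.6501.
taxon2–taxon3: 9/23 sites differ → p ≈ 0.391304, d = −0.75 ln(1 − 0.521739) = 0.553199 ≈ 0.5532.

d(taxon1,taxon2) = 0.3904, d(taxon1,taxon3) = 0.6501, d(taxon2,taxon3) = 0.5532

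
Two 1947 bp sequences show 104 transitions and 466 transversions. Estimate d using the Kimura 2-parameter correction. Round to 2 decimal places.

P = 104/1947 ≈ 0.053416 and Q = 466/1947 ≈ 0.239343.
Under the Kimura two-parameter model, d = −½ ln(1 − 2P − Q) − ¼ ln(1 − 2Q).
1 − 2P − Q = 0.653825, giving −½ ln(0.653825) = 0.212458.
1 − 2Q = 0.521314, giving −¼ ln(0.521314) = 0.162851.
d = 0.212458 + 0.162851 = 0.375309.

0.38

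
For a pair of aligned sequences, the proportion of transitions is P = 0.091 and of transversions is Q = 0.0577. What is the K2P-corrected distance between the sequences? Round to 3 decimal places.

0.168

Under the Kimura two-parameter model, d = −½ ln(1 − 2P − Q) − ¼ ln(1 − 2Q).
1 − 2P − Q = 0.7603, giving −½ ln(0.7603) = 0.137021.
1 − 2Q = 0.8846, giving −¼ ln(0.8846) = 0.030655.
d = 0.137021 + 0.030655 = 0.167676.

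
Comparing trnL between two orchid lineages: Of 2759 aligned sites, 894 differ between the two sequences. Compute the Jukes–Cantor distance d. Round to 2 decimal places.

p = 894/2759 ≈ 0.32403.
d = −(3/4) ln(1 − 4p/3) = −0.75 ln(1 − 0.43204) = −0.75 ln(0.56796)
  = −0.75 × (-0.565704) = 0.424278 substitutions/site.

0.42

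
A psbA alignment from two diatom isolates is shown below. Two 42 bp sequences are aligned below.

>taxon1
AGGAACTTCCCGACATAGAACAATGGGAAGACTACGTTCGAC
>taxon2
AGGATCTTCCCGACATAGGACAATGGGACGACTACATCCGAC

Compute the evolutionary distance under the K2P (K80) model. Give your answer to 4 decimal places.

Of 42 sites, 3 differences are transitions and 2 are transversions, so P = 3/42 ≈ 0.071429 and Q = 2/42 ≈ 0.047619.
Under the Kimura two-parameter model, d = −½ ln(1 − 2P − Q) − ¼ ln(1 − 2Q).
1 − 2P − Q = 0.809523, giving −½ ln(0.809523) = 0.105655.
1 − 2Q = 0.904762, giving −¼ ln(0.904762) = 0.025021.
d = 0.105655 + 0.025021 = 0.130676.

0.1307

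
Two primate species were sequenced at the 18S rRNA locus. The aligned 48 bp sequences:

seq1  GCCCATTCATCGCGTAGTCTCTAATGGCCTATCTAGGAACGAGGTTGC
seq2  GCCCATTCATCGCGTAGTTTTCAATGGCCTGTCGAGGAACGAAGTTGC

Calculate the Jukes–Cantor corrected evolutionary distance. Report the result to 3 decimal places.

The sequences differ at 6 of 48 sites (19, 21, 22, 31, 34, 43), so p = 6/48 = 0.125.
d = −(3/4) ln(1 − 4p/3) = −0.75 ln(1 − 0.166667) = −0.75 ln(0.833333)
  = −0.75 × (-0.182322) = 0.136742 substitutions/site.

0.137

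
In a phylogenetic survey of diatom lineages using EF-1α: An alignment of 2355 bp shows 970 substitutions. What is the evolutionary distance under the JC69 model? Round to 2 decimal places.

p = 970/2355 ≈ 0.41189.
d = −(3/4) ln(1 − 4p/3) = −0.75 ln(1 − 0.549187) = −0.75 ln(0.450813)
  = −0.75 × (-0.796703) = 0.597527 substitutions/site.

0.60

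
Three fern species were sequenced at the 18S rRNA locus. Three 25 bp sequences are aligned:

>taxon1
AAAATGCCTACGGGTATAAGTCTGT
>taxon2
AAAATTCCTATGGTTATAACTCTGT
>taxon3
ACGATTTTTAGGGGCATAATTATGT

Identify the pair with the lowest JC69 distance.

taxon1 and taxon2

taxon1–taxon2: 4/25 differ, p = 0.160, d = 0.180.
taxon1–taxon3: 9/25 differ, p = 0.360, d = 0.490.
taxon2–taxon3: 9/25 differ, p = 0.360, d = 0.490.
The smallest distance is between taxon1 and taxon2.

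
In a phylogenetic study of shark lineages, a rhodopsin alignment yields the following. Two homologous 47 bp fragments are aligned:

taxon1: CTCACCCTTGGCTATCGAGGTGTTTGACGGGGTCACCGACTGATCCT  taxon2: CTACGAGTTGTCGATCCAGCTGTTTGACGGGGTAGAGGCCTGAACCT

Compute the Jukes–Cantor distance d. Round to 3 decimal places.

The sequences differ at 15 of 47 sites, so p = 15/47 ≈ 0.319149.
d = −(3/4) ln(1 − 4p/3) = −0.75 ln(1 − 0.425532) = −0.75 ln(0.574468)
  = −0.75 × (-0.554311) = 0.415733 substitutions/site.

0.416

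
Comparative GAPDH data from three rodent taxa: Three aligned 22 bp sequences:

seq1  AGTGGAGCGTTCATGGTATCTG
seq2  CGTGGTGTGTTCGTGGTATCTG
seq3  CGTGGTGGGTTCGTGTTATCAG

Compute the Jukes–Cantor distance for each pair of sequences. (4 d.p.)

d(seq1,seq2) = 0.2082, d(seq1,seq3) = 0.3390, d(seq2,seq3) = 0.1505

seq1–seq2: 4/22 sites differ → p ≈ 0.181818, d = −0.75 ln(1 − 0.242424) = 0.208224 ≈ 0.2082.
seq1–seq3: 6/22 sites differ → p ≈ 0.272727, d = −0.75 ln(1 − 0.363636) = 0.338988 ≈ 0.3390.
seq2–seq3: 3/22 sites differ → p ≈ 0.136364, d = −0.75 ln(1 − 0.181819) = 0.150504 ≈ 0.1505.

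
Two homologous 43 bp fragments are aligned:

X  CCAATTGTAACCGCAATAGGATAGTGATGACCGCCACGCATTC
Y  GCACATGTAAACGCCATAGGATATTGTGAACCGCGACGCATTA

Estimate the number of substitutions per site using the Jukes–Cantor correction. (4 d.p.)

The sequences differ at 11 of 43 sites, so p = 11/43 ≈ 0.255814.
d = −(3/4) ln(1 − 4p/3) = −0.75 ln(1 − 0.341085) = −0.75 ln(0.658915)
  = −0.75 × (-0.417161) = 0.312871 substitutions/site.

0.3129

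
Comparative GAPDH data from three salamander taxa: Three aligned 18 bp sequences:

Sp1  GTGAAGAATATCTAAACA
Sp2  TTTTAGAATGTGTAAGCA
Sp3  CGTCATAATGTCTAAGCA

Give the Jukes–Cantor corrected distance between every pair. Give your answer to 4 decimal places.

Sp1–Sp2: 6/18 sites differ → p ≈ 0.333333, d = −0.75 ln(1 − 0.444444) = 0.440839 ≈ 0.4408.
Sp1–Sp3: 7/18 sites differ → p ≈ 0.388889, d = −0.75 ln(1 − 0.518519) = 0.548166 ≈ 0.5482.
Sp2–Sp3: 5/18 sites differ → p ≈ 0.277778, d = −0.75 ln(1 − 0.370371) = 0.346968 ≈ 0.3470.

d(Sp1,Sp2) = 0.4408, d(Sp1,Sp3) = 0.5482, d(Sp2,Sp3) = 0.3470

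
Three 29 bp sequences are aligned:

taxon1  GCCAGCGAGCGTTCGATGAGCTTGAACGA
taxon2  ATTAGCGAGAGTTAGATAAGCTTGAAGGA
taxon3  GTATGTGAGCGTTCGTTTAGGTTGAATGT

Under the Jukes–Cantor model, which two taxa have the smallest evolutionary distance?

taxon1–taxon2: 7/29 differ, p = 0.241, d = 0.291.
taxon1–taxon3: 9/29 differ, p = 0.310, d = 0.401.
taxon2–taxon3: 11/29 differ, p = 0.379, d = 0.529.
The smallest distance is between taxon1 and taxon2.

taxon1 and taxon2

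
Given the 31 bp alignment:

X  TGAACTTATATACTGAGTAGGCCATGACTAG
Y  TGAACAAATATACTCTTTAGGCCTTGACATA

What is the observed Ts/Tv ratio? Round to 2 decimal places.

0.13

Transitions are A↔G and C↔T; transversions are all other mismatches.
Transitions: 1. Transversions: 8.
R = 1/8 = 0.125 ≈ 0.13 (to 2 d.p.).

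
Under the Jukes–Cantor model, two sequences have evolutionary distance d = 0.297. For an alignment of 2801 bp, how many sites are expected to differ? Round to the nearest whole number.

Invert JC69: p = (3/4)(1 − e^(−4d/3)) = 0.75 × (1 − e^(-0.396)) = 0.75 × (1 − 0.673007) = 0.245245.
Expected differing sites = pL ≈ 0.245245 × 2801 = 686.931245 ≈ 687.

687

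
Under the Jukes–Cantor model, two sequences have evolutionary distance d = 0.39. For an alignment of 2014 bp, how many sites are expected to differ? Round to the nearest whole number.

612

Invert JC69: p = (3/4)(1 − e^(−4d/3)) = 0.75 × (1 − e^(-0.52)) = 0.75 × (1 − 0.594521) = 0.304109.
Expected differing sites = pL ≈ 0.304109 × 2014 = 612.475526 ≈ 612.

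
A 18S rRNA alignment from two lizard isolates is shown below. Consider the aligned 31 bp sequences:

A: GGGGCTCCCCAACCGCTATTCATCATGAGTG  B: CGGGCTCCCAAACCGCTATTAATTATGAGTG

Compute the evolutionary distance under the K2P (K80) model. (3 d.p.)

Of 31 sites, 1 differences are transitions and 3 are transversions, so P = 1/31 ≈ 0.032258 and Q = 3/31 ≈ 0.096774.
Under the Kimura two-parameter model, d = −½ ln(1 − 2P − Q) − ¼ ln(1 − 2Q).
1 − 2P − Q = 0.83871, giving −½ ln(0.83871) = 0.087945.
1 − 2Q = 0.806452, giving −¼ ln(0.806452) = 0.053778.
d = 0.087945 + 0.053778 = 0.141723.

0.142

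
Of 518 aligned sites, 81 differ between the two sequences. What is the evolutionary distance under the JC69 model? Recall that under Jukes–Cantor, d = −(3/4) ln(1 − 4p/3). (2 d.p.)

p = 81/518 ≈ 0.156371.
d = −(3/4) ln(1 − 4p/3) = −0.75 ln(1 − 0.208495) = −0.75 ln(0.791505)
  = −0.75 × (-0.233819) = 0.175364 substitutions/site.

0.18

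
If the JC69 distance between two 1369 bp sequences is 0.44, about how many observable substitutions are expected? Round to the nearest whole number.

Invert JC69: p = (3/4)(1 − e^(−4d/3)) = 0.75 × (1 − e^(-0.586667)) = 0.75 × (1 − 0.556178) = 0.332867.
Expected differing sites = pL ≈ 0.332867 × 1369 = 455.694923 ≈ 456.

456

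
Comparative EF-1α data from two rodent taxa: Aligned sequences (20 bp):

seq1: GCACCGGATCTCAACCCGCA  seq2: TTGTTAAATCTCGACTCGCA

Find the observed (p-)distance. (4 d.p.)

0.4500

The sequences differ at 9 of 20 positions (sites 1, 2, 3, 4, 5, 6, 7, 13, 16).
p = 9/20 = 0.4500.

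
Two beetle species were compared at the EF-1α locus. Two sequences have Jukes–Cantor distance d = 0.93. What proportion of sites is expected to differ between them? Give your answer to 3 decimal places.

p = (3/4)(1 − e^(−4d/3)) = 0.75 × (1 − e^(-1.24)) = 0.75 × (1 − 0.289384) = 0.532962.

0.533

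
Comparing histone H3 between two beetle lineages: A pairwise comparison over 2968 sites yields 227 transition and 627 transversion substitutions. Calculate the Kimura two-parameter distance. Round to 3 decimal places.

P = 227/2968 ≈ 0.076482 and Q = 627/2968 ≈ 0.211253.
Under the Kimura two-parameter model, d = −½ ln(1 − 2P − Q) − ¼ ln(1 − 2Q).
1 − 2P − Q = 0.635783, giving −½ ln(0.635783) = 0.226449.
1 − 2Q = 0.577494, giving −¼ ln(0.577494) = 0.137264.
d = 0.226449 + 0.137264 = 0.363713.

0.364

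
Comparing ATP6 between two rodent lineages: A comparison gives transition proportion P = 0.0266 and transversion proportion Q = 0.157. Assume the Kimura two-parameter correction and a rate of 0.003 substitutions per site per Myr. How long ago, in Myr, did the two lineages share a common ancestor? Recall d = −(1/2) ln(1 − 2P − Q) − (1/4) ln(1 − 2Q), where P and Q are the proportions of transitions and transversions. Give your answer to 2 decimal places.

Under the Kimura two-parameter model, d = −½ ln(1 − 2P − Q) − ¼ ln(1 − 2Q).
1 − 2P − Q = 0.7898, giving −½ ln(0.7898) = 0.117988.
1 − 2Q = 0.686, giving −¼ ln(0.686) = 0.094219.
d = 0.117988 + 0.094219 = 0.212207.
Under a molecular clock d = 2μt, so t = d/(2μ) = 0.212207 / (2 × 0.003) = 35.37 Myr.

35.37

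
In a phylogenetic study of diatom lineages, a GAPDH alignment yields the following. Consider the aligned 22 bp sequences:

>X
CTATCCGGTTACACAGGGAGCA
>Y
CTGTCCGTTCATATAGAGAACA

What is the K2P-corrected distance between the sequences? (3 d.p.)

0.471

Of 22 sites, 6 differences are transitions and 1 are transversions, so P = 6/22 ≈ 0.272727 and Q = 1/22 ≈ 0.045455.
Under the Kimura two-parameter model, d = −½ ln(1 − 2P − Q) − ¼ ln(1 − 2Q).
1 − 2P − Q = 0.409091, giving −½ ln(0.409091) = 0.446909.
1 − 2Q = 0.90909, giving −¼ ln(0.90909) = 0.023828.
d = 0.446909 + 0.023828 = 0.470737.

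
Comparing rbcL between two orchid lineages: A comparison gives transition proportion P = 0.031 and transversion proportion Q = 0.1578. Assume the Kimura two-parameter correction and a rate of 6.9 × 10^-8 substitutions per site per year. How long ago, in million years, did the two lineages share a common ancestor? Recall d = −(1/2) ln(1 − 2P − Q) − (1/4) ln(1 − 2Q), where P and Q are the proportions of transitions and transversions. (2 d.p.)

Under the Kimura two-parameter model, d = −½ ln(1 − 2P − Q) − ¼ ln(1 − 2Q).
1 − 2P − Q = 0.7802, giving −½ ln(0.7802) = 0.124102.
1 − 2Q = 0.6844, giving −¼ ln(0.6844) = 0.094803.
d = 0.124102 + 0.094803 = 0.218905.
Under a molecular clock d = 2μt, so t = d/(2μ) = 0.218905 / (2 × 6.9 × 10^-8) = 1.59 million years.

1.59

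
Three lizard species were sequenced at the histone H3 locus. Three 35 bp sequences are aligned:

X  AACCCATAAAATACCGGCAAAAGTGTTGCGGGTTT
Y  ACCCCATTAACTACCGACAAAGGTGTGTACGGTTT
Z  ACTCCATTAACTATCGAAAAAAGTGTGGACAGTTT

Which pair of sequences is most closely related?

X–Y: 9/35 differ, p = 0.257, d = 0.315.
X–Z: 11/35 differ, p = 0.314, d = 0.407.
Y–Z: 6/35 differ, p = 0.171, d = 0.195.
The smallest distance is between Y and Z.

Y and Z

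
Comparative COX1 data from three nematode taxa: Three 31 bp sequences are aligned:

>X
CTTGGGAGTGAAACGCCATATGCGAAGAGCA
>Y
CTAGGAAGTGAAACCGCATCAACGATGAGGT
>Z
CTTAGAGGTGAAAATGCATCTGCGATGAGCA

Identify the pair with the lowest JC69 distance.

X–Y: 10/31 differ, p = 0.323, d = 0.422.
X–Z: 8/31 differ, p = 0.258, d = 0.316.
Y–Z: 9/31 differ, p = 0.290, d = 0.367.
The smallest distance is between X and Z.

X and Z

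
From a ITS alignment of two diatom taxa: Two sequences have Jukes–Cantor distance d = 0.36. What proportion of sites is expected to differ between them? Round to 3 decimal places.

0.286

p = (3/4)(1 − e^(−4d/3)) = 0.75 × (1 − e^(-0.48)) = 0.75 × (1 − 0.618783) = 0.285913.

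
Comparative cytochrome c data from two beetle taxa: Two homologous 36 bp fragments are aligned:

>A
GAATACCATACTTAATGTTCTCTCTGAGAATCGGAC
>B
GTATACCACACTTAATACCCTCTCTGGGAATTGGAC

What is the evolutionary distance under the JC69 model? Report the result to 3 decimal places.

The sequences differ at 7 of 36 sites (2, 9, 17, 18, 19, 27, 32), so p = 7/36 ≈ 0.194444.
d = −(3/4) ln(1 − 4p/3) = −0.75 ln(1 − 0.259259) = −0.75 ln(0.740741)
  = −0.75 × (-0.300104) = 0.225078 substitutions/site.

0.225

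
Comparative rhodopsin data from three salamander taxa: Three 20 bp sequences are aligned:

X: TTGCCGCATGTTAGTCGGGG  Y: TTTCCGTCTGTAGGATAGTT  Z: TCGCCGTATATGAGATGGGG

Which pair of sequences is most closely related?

X and Z

X–Y: 10/20 differ, p = 0.500, d = 0.824.
X–Z: 6/20 differ, p = 0.300, d = 0.383.
Y–Z: 9/20 differ, p = 0.450, d = 0.687.
The smallest distance is between X and Z.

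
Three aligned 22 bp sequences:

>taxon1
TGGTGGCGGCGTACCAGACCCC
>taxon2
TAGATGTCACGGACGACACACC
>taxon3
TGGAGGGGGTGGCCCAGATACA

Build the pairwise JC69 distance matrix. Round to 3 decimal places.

d(taxon1,taxon2) = 0.699, d(taxon1,taxon3) = 0.497, d(taxon2,taxon3) = 0.824

taxon1–taxon2: 10/22 sites differ → p ≈ 0.454545, d = −0.75 ln(1 − 0.60606) = 0.698667 ≈ 0.699.
taxon1–taxon3: 8/22 sites differ → p ≈ 0.363636, d = −0.75 ln(1 − 0.484848) = 0.497470 ≈ 0.497.
taxon2–taxon3: 11/22 sites differ → p = 0.5, d = −0.75 ln(1 − 0.666667) = 0.823960 ≈ 0.824.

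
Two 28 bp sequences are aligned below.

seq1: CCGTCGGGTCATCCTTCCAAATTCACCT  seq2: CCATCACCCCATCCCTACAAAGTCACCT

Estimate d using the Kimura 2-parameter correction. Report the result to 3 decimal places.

0.364

Of 28 sites, 4 differences are transitions and 4 are transversions, so P = 4/28 ≈ 0.142857 and Q = 4/28 ≈ 0.142857.
Under the Kimura two-parameter model, d = −½ ln(1 − 2P − Q) − ¼ ln(1 − 2Q).
1 − 2P − Q = 0.571429, giving −½ ln(0.571429) = 0.279808.
1 − 2Q = 0.714286, giving −¼ ln(0.714286) = 0.084118.
d = 0.279808 + 0.084118 = 0.363926.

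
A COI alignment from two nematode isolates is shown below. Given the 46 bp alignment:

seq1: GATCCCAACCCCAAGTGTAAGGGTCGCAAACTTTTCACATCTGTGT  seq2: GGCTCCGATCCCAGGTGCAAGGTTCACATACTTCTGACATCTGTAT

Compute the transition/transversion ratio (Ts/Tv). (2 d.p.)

3.33

Transitions are A↔G and C↔T; transversions are all other mismatches.
Transitions: 10. Transversions: 3.
R = 10/3 = 3.333333… ≈ 3.33 (to 2 d.p.).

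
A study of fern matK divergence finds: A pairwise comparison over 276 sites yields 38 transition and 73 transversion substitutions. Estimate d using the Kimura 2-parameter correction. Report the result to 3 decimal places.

P = 38/276 ≈ 0.137681 and Q = 73/276 ≈ 0.264493.
Under the Kimura two-parameter model, d = −½ ln(1 − 2P − Q) − ¼ ln(1 − 2Q).
1 − 2P − Q = 0.460145, giving −½ ln(0.460145) = 0.388107.
1 − 2Q = 0.471014, giving −¼ ln(0.471014) = 0.188217.
d = 0.388107 + 0.188217 = 0.576324.

0.576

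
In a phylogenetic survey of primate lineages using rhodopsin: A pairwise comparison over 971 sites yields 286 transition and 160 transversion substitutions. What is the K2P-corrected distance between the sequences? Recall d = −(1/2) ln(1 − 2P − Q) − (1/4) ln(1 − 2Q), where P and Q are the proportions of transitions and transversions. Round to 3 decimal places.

P = 286/971 ≈ 0.294542 and Q = 160/971 ≈ 0.164779.
Under the Kimura two-parameter model, d = −½ ln(1 − 2P − Q) − ¼ ln(1 − 2Q).
1 − 2P − Q = 0.246137, giving −½ ln(0.246137) = 0.700933.
1 − 2Q = 0.670442, giving −¼ ln(0.670442) = 0.099955.
d = 0.700933 + 0.099955 = 0.800888.

0.801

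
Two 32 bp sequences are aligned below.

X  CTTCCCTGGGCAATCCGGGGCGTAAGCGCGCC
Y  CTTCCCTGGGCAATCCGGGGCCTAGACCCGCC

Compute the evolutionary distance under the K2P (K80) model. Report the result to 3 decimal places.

Of 32 sites, 2 differences are transitions and 2 are transversions, so P = 2/32 = 0.0625 and Q = 2/32 = 0.0625.
Under the Kimura two-parameter model, d = −½ ln(1 − 2P − Q) − ¼ ln(1 − 2Q).
1 − 2P − Q = 0.8125, giving −½ ln(0.8125) = 0.103820.
1 − 2Q = 0.875, giving −¼ ln(0.875) = 0.033383.
d = 0.103820 + 0.033383 = 0.137203.

0.137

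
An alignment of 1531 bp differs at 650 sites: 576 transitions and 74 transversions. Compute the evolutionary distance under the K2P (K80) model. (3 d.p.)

P = 576/1531 ≈ 0.376225 and Q = 74/1531 ≈ 0.048334.
Under the Kimura two-parameter model, d = −½ ln(1 − 2P − Q) − ¼ ln(1 − 2Q).
1 − 2P − Q = 0.199216, giving −½ ln(0.199216) = 0.806683.
1 − 2Q = 0.903332, giving −¼ ln(0.903332) = 0.025416.
d = 0.806683 + 0.025416 = 0.832099.

0.832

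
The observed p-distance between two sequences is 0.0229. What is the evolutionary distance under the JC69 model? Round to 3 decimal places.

0.023

d = −(3/4) ln(1 − 4p/3) = −0.75 ln(1 − 0.030533) = −0.75 ln(0.969467)
  = −0.75 × (-0.031009) = 0.023257 substitutions/site.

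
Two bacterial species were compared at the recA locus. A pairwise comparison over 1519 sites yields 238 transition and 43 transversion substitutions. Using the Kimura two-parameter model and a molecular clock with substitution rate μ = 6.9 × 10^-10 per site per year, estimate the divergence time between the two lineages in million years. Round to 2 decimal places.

P = 238/1519 ≈ 0.156682 and Q = 43/1519 ≈ 0.028308.
Under the Kimura two-parameter model, d = −½ ln(1 − 2P − Q) − ¼ ln(1 − 2Q).
1 − 2P − Q = 0.658328, giving −½ ln(0.658328) = 0.209026.
1 − 2Q = 0.943384, giving −¼ ln(0.943384) = 0.014570.
d = 0.209026 + 0.014570 = 0.223596.
Under a molecular clock d = 2μt, so t = d/(2μ) = 0.223596 / (2 × 6.9 × 10^-10) = 162.03 million years.

162.03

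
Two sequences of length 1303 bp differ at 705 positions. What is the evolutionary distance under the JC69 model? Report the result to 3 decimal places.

p = 705/1303 ≈ 0.541059.
d = −(3/4) ln(1 − 4p/3) = −0.75 ln(1 − 0.721412) = −0.75 ln(0.278588)
  = −0.75 × (-1.278021) = 0.958516 substitutions/site.

0.959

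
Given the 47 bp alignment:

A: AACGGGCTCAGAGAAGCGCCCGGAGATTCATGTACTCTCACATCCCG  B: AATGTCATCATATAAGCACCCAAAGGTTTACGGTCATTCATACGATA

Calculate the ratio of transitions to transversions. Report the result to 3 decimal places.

1.200

Transitions are A↔G and C↔T; transversions are all other mismatches.
Transitions: 12. Transversions: 10.
R = 12/10 = 1.200.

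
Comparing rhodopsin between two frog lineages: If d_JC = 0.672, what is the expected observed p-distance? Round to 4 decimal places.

p = (3/4)(1 − e^(−4d/3)) = 0.75 × (1 − e^(-0.896)) = 0.75 × (1 − 0.408199) = 0.443851.

0.4439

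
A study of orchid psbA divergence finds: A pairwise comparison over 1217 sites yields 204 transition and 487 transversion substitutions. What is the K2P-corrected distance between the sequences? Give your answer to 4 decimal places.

P = 204/1217 ≈ 0.167625 and Q = 487/1217 ≈ 0.400164.
Under the Kimura two-parameter model, d = −½ ln(1 − 2P − Q) − ¼ ln(1 − 2Q).
1 − 2P − Q = 0.264586, giving −½ ln(0.264586) = 0.664794.
1 − 2Q = 0.199672, giving −¼ ln(0.199672) = 0.402770.
d = 0.664794 + 0.402770 = 1.067564.

1.0676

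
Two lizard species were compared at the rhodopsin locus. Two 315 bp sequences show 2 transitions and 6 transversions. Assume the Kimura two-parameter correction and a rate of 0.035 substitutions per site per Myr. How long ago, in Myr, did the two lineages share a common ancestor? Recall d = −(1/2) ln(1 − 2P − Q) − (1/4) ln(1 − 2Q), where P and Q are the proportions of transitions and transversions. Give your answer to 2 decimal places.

P = 2/315 ≈ 0.006349 and Q = 6/315 ≈ 0.019048.
Under the Kimura two-parameter model, d = −½ ln(1 − 2P − Q) − ¼ ln(1 − 2Q).
1 − 2P − Q = 0.968254, giving −½ ln(0.968254) = 0.016130.
1 − 2Q = 0.961904, giving −¼ ln(0.961904) = 0.009710.
d = 0.016130 + 0.009710 = 0.025840.
Under a molecular clock d = 2μt, so t = d/(2μ) = 0.025840 / (2 × 0.035) = 0.37 Myr.

0.37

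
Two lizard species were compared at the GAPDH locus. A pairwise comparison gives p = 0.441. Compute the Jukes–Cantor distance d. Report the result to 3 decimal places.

d = −(3/4) ln(1 − 4p/3) = −0.75 ln(1 − 0.588) = −0.75 ln(0.412)
  = −0.75 × (-0.886732) = 0.665049 substitutions/site.

0.665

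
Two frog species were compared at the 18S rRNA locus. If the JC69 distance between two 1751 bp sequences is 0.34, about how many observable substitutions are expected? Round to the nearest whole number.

Invert JC69: p = (3/4)(1 − e^(−4d/3)) = 0.75 × (1 − e^(-0.453333)) = 0.75 × (1 − 0.635506) = 0.273371.
Expected differing sites = pL ≈ 0.273371 × 1751 = 478.672621 ≈ 479.

479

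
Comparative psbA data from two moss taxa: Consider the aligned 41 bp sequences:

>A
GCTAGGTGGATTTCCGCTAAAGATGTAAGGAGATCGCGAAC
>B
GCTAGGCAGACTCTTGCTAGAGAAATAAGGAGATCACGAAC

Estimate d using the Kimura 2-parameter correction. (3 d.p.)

Of 41 sites, 9 differences are transitions and 1 are transversions, so P = 9/41 ≈ 0.219512 and Q = 1/41 ≈ 0.02439.
Under the Kimura two-parameter model, d = −½ ln(1 − 2P − Q) − ¼ ln(1 − 2Q).
1 − 2P − Q = 0.536586, giving −½ ln(0.536586) = 0.311264.
1 − 2Q = 0.95122, giving −¼ ln(0.95122) = 0.012502.
d = 0.311264 + 0.012502 = 0.323766.

0.324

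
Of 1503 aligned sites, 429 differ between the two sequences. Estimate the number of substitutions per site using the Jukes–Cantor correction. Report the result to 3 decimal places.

p = 429/1503 ≈ 0.285429.
d = −(3/4) ln(1 − 4p/3) = −0.75 ln(1 − 0.380572) = −0.75 ln(0.619428)
  = −0.75 × (-0.478959) = 0.359219 substitutions/site.

0.359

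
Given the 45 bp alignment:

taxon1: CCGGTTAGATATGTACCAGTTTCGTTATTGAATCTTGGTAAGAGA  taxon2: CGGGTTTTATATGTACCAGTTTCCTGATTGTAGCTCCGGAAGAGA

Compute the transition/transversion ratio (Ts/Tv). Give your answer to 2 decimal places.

0.11

Transitions are A↔G and C↔T; transversions are all other mismatches.
Transitions: 1. Transversions: 9.
R = 1/9 = 0.111111… ≈ 0.11 (to 2 d.p.).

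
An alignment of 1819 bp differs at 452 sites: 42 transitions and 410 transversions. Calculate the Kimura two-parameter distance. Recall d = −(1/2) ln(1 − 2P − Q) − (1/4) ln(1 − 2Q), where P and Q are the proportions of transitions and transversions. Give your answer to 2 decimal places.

P = 42/1819 ≈ 0.02309 and Q = 410/1819 ≈ 0.225399.
Under the Kimura two-parameter model, d = −½ ln(1 − 2P − Q) − ¼ ln(1 − 2Q).
1 − 2P − Q = 0.728421, giving −½ ln(0.728421) = 0.158438.
1 − 2Q = 0.549202, giving −¼ ln(0.549202) = 0.149822.
d = 0.158438 + 0.149822 = 0.308260.

0.31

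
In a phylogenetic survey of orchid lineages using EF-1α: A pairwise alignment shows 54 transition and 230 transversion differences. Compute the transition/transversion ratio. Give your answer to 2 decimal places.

0.23

R = 54/230 = 0.234782… ≈ 0.23 (to 2 d.p.).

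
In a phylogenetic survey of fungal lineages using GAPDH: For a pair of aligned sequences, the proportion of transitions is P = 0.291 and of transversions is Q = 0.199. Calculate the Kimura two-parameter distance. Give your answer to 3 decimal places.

0.886

Under the Kimura two-parameter model, d = −½ ln(1 − 2P − Q) − ¼ ln(1 − 2Q).
1 − 2P − Q = 0.219, giving −½ ln(0.219) = 0.759342.
1 − 2Q = 0.602, giving −¼ ln(0.602) = 0.126874.
d = 0.759342 + 0.126874 = 0.886216.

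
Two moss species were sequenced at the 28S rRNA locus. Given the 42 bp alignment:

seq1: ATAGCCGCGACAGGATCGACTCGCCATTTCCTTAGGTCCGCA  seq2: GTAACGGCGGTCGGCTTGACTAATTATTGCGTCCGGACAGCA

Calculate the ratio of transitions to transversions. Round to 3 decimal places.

Transitions are A↔G and C↔T; transversions are all other mismatches.
Transitions: 9. Transversions: 9.
R = 9/9 = 1.000.

1.000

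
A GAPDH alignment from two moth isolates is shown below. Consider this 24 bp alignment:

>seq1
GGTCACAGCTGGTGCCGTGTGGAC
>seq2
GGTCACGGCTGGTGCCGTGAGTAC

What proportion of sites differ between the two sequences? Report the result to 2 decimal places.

0.13

The sequences differ at 3 of 24 positions (sites 7, 20, 22).
p = 3/24 = 0.125 ≈ 0.13 (to 2 d.p.).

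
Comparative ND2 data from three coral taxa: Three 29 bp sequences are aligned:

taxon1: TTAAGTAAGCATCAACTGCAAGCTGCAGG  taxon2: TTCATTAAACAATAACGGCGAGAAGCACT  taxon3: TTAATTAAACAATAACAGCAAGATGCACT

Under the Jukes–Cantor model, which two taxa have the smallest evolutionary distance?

taxon2 and taxon3

taxon1–taxon2: 11/29 differ, p = 0.379, d = 0.529.
taxon1–taxon3: 8/29 differ, p = 0.276, d = 0.344.
taxon2–taxon3: 4/29 differ, p = 0.138, d = 0.152.
The smallest distance is between taxon2 and taxon3.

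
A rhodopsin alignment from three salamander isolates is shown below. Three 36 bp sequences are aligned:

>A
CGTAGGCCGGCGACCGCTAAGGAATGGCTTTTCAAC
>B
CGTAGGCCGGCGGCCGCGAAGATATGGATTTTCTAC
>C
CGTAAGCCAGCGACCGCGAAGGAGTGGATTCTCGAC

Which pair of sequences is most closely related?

A and B

A–B: 6/36 differ, p = 0.167, d = 0.188.
A–C: 7/36 differ, p = 0.194, d = 0.225.
B–C: 8/36 differ, p = 0.222, d = 0.264.
The smallest distance is between A and B.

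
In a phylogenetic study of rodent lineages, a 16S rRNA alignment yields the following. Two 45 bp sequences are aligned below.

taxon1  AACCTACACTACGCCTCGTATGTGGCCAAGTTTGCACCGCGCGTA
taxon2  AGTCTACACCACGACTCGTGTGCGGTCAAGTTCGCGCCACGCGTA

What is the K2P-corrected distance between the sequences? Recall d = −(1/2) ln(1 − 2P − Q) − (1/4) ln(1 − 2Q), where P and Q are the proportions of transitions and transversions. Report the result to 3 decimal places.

0.286

Of 45 sites, 9 differences are transitions and 1 are transversions, so P = 9/45 = 0.2 and Q = 1/45 ≈ 0.022222.
Under the Kimura two-parameter model, d = −½ ln(1 − 2P − Q) − ¼ ln(1 − 2Q).
1 − 2P − Q = 0.577778, giving −½ ln(0.577778) = 0.274283.
1 − 2Q = 0.955556, giving −¼ ln(0.955556) = 0.011365.
d = 0.274283 + 0.011365 = 0.285648.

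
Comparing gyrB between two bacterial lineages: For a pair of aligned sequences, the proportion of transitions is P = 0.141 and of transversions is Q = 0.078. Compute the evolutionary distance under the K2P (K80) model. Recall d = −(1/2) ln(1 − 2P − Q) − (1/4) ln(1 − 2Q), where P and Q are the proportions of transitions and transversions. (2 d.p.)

0.27

Under the Kimura two-parameter model, d = −½ ln(1 − 2P − Q) − ¼ ln(1 − 2Q).
1 − 2P − Q = 0.64, giving −½ ln(0.64) = 0.223144.
1 − 2Q = 0.844, giving −¼ ln(0.844) = 0.042401.
d = 0.223144 + 0.042401 = 0.265545.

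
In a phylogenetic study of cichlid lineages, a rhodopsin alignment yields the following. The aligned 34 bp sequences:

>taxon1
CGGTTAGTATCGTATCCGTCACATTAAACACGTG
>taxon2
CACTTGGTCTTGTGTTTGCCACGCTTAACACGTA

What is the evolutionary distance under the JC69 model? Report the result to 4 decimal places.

The sequences differ at 13 of 34 sites, so p = 13/34 ≈ 0.382353.
d = −(3/4) ln(1 − 4p/3) = −0.75 ln(1 − 0.509804) = −0.75 ln(0.490196)
  = −0.75 × (-0.712950) = 0.534713 substitutions/site.

0.5347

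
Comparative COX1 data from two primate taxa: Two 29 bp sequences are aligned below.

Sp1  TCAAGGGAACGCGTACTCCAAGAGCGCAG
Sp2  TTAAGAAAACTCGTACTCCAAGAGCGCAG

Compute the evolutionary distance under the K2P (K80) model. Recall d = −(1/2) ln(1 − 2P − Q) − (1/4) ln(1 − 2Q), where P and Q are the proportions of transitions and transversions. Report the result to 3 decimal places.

Of 29 sites, 3 differences are transitions and 1 are transversions, so P = 3/29 ≈ 0.103448 and Q = 1/29 ≈ 0.034483.
Under the Kimura two-parameter model, d = −½ ln(1 − 2P − Q) − ¼ ln(1 − 2Q).
1 − 2P − Q = 0.758621, giving −½ ln(0.758621) = 0.138126.
1 − 2Q = 0.931034, giving −¼ ln(0.931034) = 0.017865.
d = 0.138126 + 0.017865 = 0.155991.

0.156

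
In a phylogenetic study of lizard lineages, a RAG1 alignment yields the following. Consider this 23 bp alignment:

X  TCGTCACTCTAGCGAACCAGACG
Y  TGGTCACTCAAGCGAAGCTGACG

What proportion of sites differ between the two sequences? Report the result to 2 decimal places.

0.17

The sequences differ at 4 of 23 positions (sites 2, 10, 17, 19).
p = 4/23 = 0.173913… ≈ 0.17 (to 2 d.p.).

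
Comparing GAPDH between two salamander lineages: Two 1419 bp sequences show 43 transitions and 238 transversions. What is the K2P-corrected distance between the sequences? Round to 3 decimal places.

0.232

P = 43/1419 ≈ 0.030303 and Q = 238/1419 ≈ 0.167724.
Under the Kimura two-parameter model, d = −½ ln(1 − 2P − Q) − ¼ ln(1 − 2Q).
1 − 2P − Q = 0.77167, giving −½ ln(0.77167) = 0.129599.
1 − 2Q = 0.664552, giving −¼ ln(0.664552) = 0.102161.
d = 0.129599 + 0.102161 = 0.231760.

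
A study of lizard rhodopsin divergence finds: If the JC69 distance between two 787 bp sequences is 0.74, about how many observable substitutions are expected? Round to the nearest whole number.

370

Invert JC69: p = (3/4)(1 − e^(−4d/3)) = 0.75 × (1 − e^(-0.986667)) = 0.75 × (1 − 0.372817) = 0.470387.
Expected differing sites = pL ≈ 0.470387 × 787 = 370.194569 ≈ 370.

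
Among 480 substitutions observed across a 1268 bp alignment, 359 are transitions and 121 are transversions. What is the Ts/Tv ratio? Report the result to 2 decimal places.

2.97

R = 359/121 = 2.966942… ≈ 2.97 (to 2 d.p.).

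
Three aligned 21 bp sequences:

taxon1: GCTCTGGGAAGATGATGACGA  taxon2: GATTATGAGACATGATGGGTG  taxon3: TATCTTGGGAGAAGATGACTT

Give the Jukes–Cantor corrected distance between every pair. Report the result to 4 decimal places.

taxon1–taxon2: 11/21 sites differ → p ≈ 0.52381, d = −0.75 ln(1 − 0.698413) = 0.899023 ≈ 0.8990.
taxon1–taxon3: 7/21 sites differ → p ≈ 0.333333, d = −0.75 ln(1 − 0.444444) = 0.440839 ≈ 0.4408.
taxon2–taxon3: 9/21 sites differ → p ≈ 0.428571, d = −0.75 ln(1 − 0.571428) = 0.635472 ≈ 0.6355.

d(taxon1,taxon2) = 0.8990, d(taxon1,taxon3) = 0.4408, d(taxon2,taxon3) = 0.6355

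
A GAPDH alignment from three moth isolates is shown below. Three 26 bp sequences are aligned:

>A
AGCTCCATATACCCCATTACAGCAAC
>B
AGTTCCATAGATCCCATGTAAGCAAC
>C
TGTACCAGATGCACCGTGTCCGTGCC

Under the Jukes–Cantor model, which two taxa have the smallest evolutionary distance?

A–B: 6/26 differ, p = 0.231, d = 0.276.
A–C: 13/26 differ, p = 0.500, d = 0.824.
B–C: 13/26 differ, p = 0.500, d = 0.824.
The smallest distance is between A and B.

A and B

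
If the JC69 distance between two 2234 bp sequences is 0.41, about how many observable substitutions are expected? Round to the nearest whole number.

Invert JC69: p = (3/4)(1 − e^(−4d/3)) = 0.75 × (1 − e^(-0.546667)) = 0.75 × (1 − 0.578876) = 0.315843.
Expected differing sites = pL ≈ 0.315843 × 2234 = 705.593262 ≈ 706.

706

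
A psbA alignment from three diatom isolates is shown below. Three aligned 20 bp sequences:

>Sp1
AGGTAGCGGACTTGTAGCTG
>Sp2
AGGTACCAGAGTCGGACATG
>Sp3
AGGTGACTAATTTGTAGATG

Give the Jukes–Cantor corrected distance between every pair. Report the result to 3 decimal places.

Sp1–Sp2: 7/20 sites differ → p = 0.35, d = −0.75 ln(1 − 0.466667) = 0.471457 ≈ 0.471.
Sp1–Sp3: 6/20 sites differ → p = 0.3, d = −0.75 ln(1 − 0.4) = 0.383119 ≈ 0.383.
Sp2–Sp3: 8/20 sites differ → p = 0.4, d = −0.75 ln(1 − 0.533333) = 0.571605 ≈ 0.572.

d(Sp1,Sp2) = 0.471, d(Sp1,Sp3) = 0.383, d(Sp2,Sp3) = 0.572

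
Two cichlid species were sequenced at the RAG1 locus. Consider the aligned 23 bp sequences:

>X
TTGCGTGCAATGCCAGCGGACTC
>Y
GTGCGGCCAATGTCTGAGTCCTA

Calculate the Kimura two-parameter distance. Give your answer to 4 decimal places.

0.5827

Of 23 sites, 1 differences are transitions and 8 are transversions, so P = 1/23 ≈ 0.043478 and Q = 8/23 ≈ 0.347826.
Under the Kimura two-parameter model, d = −½ ln(1 − 2P − Q) − ¼ ln(1 − 2Q).
1 − 2P − Q = 0.565218, giving −½ ln(0.565218) = 0.285272.
1 − 2Q = 0.304348, giving −¼ ln(0.304348) = 0.297396.
d = 0.285272 + 0.297396 = 0.582668.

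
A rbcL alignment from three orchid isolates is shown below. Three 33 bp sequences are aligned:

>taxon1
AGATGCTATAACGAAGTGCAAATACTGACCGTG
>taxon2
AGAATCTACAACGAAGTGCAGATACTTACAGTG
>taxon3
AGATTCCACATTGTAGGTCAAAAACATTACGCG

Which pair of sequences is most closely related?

taxon1–taxon2: 6/33 differ, p = 0.182, d = 0.208.
taxon1–taxon3: 14/33 differ, p = 0.424, d = 0.625.
taxon2–taxon3: 14/33 differ, p = 0.424, d = 0.625.
The smallest distance is between taxon1 and taxon2.

taxon1 and taxon2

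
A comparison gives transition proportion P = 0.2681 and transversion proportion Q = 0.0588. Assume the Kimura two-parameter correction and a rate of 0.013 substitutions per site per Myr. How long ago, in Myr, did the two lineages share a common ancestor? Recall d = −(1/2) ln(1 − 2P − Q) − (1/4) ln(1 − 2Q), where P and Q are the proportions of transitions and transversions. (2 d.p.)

18.59

Under the Kimura two-parameter model, d = −½ ln(1 − 2P − Q) − ¼ ln(1 − 2Q).
1 − 2P − Q = 0.405, giving −½ ln(0.405) = 0.451934.
1 − 2Q = 0.8824, giving −¼ ln(0.8824) = 0.031277.
d = 0.451934 + 0.031277 = 0.483211.
Under a molecular clock d = 2μt, so t = d/(2μ) = 0.483211 / (2 × 0.013) = 18.59 Myr.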